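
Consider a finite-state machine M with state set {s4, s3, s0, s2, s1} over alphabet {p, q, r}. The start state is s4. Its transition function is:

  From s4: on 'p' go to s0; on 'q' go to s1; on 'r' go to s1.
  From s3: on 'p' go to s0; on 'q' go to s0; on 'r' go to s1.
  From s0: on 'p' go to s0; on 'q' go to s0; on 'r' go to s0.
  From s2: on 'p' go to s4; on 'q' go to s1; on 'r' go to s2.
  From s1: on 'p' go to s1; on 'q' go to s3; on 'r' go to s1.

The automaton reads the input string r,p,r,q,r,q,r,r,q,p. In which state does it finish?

start at s4
read 'r': s4 → s1
read 'p': s1 → s1
read 'r': s1 → s1
read 'q': s1 → s3
read 'r': s3 → s1
read 'q': s1 → s3
read 'r': s3 → s1
read 'r': s1 → s1
read 'q': s1 → s3
read 'p': s3 → s0

s0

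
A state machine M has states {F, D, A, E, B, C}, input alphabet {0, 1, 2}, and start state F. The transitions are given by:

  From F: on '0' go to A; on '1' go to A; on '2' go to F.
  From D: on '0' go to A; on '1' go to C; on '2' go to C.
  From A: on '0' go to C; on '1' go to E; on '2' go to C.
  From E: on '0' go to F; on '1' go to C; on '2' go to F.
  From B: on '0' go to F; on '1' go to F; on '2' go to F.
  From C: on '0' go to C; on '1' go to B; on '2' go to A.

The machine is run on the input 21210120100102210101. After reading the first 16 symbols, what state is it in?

A

F → F → A → C → B → F → A → C → C → B → F → A → E → F → F → F → A
After 16 symbols: A.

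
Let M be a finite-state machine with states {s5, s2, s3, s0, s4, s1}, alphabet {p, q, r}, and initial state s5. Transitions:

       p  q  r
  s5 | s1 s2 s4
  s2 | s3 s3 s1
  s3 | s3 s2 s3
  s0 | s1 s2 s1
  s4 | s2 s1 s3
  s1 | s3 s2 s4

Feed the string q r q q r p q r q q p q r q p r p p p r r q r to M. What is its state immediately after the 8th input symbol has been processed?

Trace: s5 -q-> s2 -r-> s1 -q-> s2 -q-> s3 -r-> s3 -p-> s3 -q-> s2 -r-> s1
After 8 symbols: s1.

s1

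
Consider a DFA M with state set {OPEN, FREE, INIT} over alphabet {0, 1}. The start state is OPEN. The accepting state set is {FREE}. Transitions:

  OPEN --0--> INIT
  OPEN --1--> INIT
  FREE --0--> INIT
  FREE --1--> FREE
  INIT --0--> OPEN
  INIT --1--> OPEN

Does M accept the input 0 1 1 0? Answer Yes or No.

No

Trace: OPEN -0-> INIT -1-> OPEN -1-> INIT -0-> OPEN
End state OPEN is not accepting.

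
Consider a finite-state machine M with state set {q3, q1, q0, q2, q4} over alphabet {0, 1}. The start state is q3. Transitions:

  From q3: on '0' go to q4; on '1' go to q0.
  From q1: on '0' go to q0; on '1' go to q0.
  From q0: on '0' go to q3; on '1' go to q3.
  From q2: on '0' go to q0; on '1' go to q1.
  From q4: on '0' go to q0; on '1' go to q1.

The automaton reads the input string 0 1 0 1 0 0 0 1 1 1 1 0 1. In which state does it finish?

q3 → q4 → q1 → q0 → q3 → q4 → q0 → q3 → q0 → q3 → q0 → q3 → q4 → q1

q1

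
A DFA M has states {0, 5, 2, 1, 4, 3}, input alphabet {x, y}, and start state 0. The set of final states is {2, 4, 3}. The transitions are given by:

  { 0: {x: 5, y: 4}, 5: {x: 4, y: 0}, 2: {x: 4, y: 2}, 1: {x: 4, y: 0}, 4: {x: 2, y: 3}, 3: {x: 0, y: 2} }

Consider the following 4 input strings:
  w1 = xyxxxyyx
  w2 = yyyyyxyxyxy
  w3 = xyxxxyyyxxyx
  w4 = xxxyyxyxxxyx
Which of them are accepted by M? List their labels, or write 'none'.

w1, w2, w3

w1: 0 → 5 → 0 → 5 → 4 → 2 → 2 → 2 → 4  → end 4, accepted
w2: 0 → 4 → 3 → 2 → 2 → 2 → 4 → 3 → 0 → 4 → 2 → 2  → end 2, accepted
w3: 0 → 5 → 0 → 5 → 4 → 2 → 2 → 2 → 2 → 4 → 2 → 2 → 4  → end 4, accepted
w4: 0 → 5 → 4 → 2 → 2 → 2 → 4 → 3 → 0 → 5 → 4 → 3 → 0  → end 0, rejected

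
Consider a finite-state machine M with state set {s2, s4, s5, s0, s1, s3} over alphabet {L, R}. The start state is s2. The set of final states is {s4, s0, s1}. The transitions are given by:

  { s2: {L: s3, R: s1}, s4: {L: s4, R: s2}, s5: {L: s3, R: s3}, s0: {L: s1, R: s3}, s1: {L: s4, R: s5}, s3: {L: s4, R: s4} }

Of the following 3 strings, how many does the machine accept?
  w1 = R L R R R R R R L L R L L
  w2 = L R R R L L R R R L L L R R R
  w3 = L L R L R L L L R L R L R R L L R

1

w1: s2 → s1 → s4 → s2 → s1 → s5 → s3 → s4 → s2 → s3 → s4 → s2 → s3 → s4  → end s4, accepted
w2: s2 → s3 → s4 → s2 → s1 → s4 → s4 → s2 → s1 → s5 → s3 → s4 → s4 → s2 → s1 → s5  → end s5, rejected
w3: s2 → s3 → s4 → s2 → s3 → s4 → s4 → s4 → s4 → s2 → s3 → s4 → s4 → s2 → s1 → s4 → s4 → s2  → end s2, rejected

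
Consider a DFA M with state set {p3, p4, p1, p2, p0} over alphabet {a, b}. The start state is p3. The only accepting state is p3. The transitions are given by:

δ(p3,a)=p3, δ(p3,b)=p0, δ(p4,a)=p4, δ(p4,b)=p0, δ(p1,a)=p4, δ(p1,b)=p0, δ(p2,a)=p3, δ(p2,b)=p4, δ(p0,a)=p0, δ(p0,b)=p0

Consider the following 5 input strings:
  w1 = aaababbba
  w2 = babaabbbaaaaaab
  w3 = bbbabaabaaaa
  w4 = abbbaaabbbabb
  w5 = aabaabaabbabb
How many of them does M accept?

w1:
  start at p3
  read 'a': p3 → p3
  read 'a': p3 → p3
  read 'a': p3 → p3
  read 'b': p3 → p0
  read 'a': p0 → p0
  read 'b': p0 → p0
  read 'b': p0 → p0
  read 'b': p0 → p0
  read 'a': p0 → p0
  end p0, rejected
w2:
  start at p3
  read 'b': p3 → p0
  read 'a': p0 → p0
  read 'b': p0 → p0
  read 'a': p0 → p0
  read 'a': p0 → p0
  read 'b': p0 → p0
  read 'b': p0 → p0
  read 'b': p0 → p0
  read 'a': p0 → p0
  read 'a': p0 → p0
  read 'a': p0 → p0
  read 'a': p0 → p0
  read 'a': p0 → p0
  read 'a': p0 → p0
  read 'b': p0 → p0
  end p0, rejected
w3:
  start at p3
  read 'b': p3 → p0
  read 'b': p0 → p0
  read 'b': p0 → p0
  read 'a': p0 → p0
  read 'b': p0 → p0
  read 'a': p0 → p0
  read 'a': p0 → p0
  read 'b': p0 → p0
  read 'a': p0 → p0
  read 'a': p0 → p0
  read 'a': p0 → p0
  read 'a': p0 → p0
  end p0, rejected
w4:
  start at p3
  read 'a': p3 → p3
  read 'b': p3 → p0
  read 'b': p0 → p0
  read 'b': p0 → p0
  read 'a': p0 → p0
  read 'a': p0 → p0
  read 'a': p0 → p0
  read 'b': p0 → p0
  read 'b': p0 → p0
  read 'b': p0 → p0
  read 'a': p0 → p0
  read 'b': p0 → p0
  read 'b': p0 → p0
  end p0, rejected
w5:
  start at p3
  read 'a': p3 → p3
  read 'a': p3 → p3
  read 'b': p3 → p0
  read 'a': p0 → p0
  read 'a': p0 → p0
  read 'b': p0 → p0
  read 'a': p0 → p0
  read 'a': p0 → p0
  read 'b': p0 → p0
  read 'b': p0 → p0
  read 'a': p0 → p0
  read 'b': p0 → p0
  read 'b': p0 → p0
  end p0, rejected

0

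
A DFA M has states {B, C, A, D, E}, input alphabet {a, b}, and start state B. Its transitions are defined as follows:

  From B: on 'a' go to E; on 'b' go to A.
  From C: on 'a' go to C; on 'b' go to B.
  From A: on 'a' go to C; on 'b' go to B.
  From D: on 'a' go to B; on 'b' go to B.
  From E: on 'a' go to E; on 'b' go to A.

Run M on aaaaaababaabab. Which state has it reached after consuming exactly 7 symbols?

A

Trace: B -a-> E -a-> E -a-> E -a-> E -a-> E -a-> E -b-> A
After 7 symbols: A.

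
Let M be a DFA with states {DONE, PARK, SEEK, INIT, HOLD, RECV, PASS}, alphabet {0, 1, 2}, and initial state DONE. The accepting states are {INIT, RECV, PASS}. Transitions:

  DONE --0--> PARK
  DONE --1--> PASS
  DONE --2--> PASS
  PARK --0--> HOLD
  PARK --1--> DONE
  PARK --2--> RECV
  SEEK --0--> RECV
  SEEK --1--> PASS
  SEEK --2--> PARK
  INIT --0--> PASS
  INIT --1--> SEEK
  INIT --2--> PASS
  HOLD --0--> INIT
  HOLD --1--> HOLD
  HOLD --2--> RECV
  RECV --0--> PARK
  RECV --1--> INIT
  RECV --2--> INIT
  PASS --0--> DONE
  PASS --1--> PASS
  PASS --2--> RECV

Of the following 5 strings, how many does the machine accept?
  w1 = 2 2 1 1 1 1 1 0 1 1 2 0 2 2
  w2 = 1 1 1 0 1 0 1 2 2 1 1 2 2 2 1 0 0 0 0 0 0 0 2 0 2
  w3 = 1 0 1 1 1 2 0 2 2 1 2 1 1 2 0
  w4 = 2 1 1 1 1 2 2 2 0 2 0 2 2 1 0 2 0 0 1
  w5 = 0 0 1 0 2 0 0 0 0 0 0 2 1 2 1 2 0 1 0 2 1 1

3

w1:
  start at DONE
  read '2': DONE → PASS
  read '2': PASS → RECV
  read '1': RECV → INIT
  read '1': INIT → SEEK
  read '1': SEEK → PASS
  read '1': PASS → PASS
  read '1': PASS → PASS
  read '0': PASS → DONE
  read '1': DONE → PASS
  read '1': PASS → PASS
  read '2': PASS → RECV
  read '0': RECV → PARK
  read '2': PARK → RECV
  read '2': RECV → INIT
  end INIT, accepted
w2:
  start at DONE
  read '1': DONE → PASS
  read '1': PASS → PASS
  read '1': PASS → PASS
  read '0': PASS → DONE
  read '1': DONE → PASS
  read '0': PASS → DONE
  read '1': DONE → PASS
  read '2': PASS → RECV
  read '2': RECV → INIT
  read '1': INIT → SEEK
  read '1': SEEK → PASS
  read '2': PASS → RECV
  read '2': RECV → INIT
  read '2': INIT → PASS
  read '1': PASS → PASS
  read '0': PASS → DONE
  read '0': DONE → PARK
  read '0': PARK → HOLD
  read '0': HOLD → INIT
  read '0': INIT → PASS
  read '0': PASS → DONE
  read '0': DONE → PARK
  read '2': PARK → RECV
  read '0': RECV → PARK
  read '2': PARK → RECV
  end RECV, accepted
w3:
  start at DONE
  read '1': DONE → PASS
  read '0': PASS → DONE
  read '1': DONE → PASS
  read '1': PASS → PASS
  read '1': PASS → PASS
  read '2': PASS → RECV
  read '0': RECV → PARK
  read '2': PARK → RECV
  read '2': RECV → INIT
  read '1': INIT → SEEK
  read '2': SEEK → PARK
  read '1': PARK → DONE
  read '1': DONE → PASS
  read '2': PASS → RECV
  read '0': RECV → PARK
  end PARK, rejected
w4:
  start at DONE
  read '2': DONE → PASS
  read '1': PASS → PASS
  read '1': PASS → PASS
  read '1': PASS → PASS
  read '1': PASS → PASS
  read '2': PASS → RECV
  read '2': RECV → INIT
  read '2': INIT → PASS
  read '0': PASS → DONE
  read '2': DONE → PASS
  read '0': PASS → DONE
  read '2': DONE → PASS
  read '2': PASS → RECV
  read '1': RECV → INIT
  read '0': INIT → PASS
  read '2': PASS → RECV
  read '0': RECV → PARK
  read '0': PARK → HOLD
  read '1': HOLD → HOLD
  end HOLD, rejected
w5:
  start at DONE
  read '0': DONE → PARK
  read '0': PARK → HOLD
  read '1': HOLD → HOLD
  read '0': HOLD → INIT
  read '2': INIT → PASS
  read '0': PASS → DONE
  read '0': DONE → PARK
  read '0': PARK → HOLD
  read '0': HOLD → INIT
  read '0': INIT → PASS
  read '0': PASS → DONE
  read '2': DONE → PASS
  read '1': PASS → PASS
  read '2': PASS → RECV
  read '1': RECV → INIT
  read '2': INIT → PASS
  read '0': PASS → DONE
  read '1': DONE → PASS
  read '0': PASS → DONE
  read '2': DONE → PASS
  read '1': PASS → PASS
  read '1': PASS → PASS
  end PASS, accepted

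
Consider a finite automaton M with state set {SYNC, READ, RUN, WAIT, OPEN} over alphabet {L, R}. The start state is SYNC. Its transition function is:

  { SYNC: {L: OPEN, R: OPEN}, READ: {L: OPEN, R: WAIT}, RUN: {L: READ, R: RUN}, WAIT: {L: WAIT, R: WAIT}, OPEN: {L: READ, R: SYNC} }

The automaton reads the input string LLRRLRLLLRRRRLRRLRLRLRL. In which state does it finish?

WAIT

SYNC → OPEN → READ → WAIT → WAIT → WAIT → WAIT → WAIT → WAIT → WAIT → WAIT → WAIT → WAIT → WAIT → WAIT → WAIT → WAIT → WAIT → WAIT → WAIT → WAIT → WAIT → WAIT → WAIT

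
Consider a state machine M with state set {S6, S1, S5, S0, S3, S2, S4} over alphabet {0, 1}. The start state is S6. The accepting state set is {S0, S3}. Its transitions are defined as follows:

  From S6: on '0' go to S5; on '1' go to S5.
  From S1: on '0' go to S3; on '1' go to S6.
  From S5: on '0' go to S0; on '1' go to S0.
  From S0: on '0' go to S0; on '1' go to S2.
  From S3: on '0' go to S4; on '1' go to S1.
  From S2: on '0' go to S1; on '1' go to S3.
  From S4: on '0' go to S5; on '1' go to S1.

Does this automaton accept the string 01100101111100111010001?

start at S6
read '0': S6 → S5
read '1': S5 → S0
read '1': S0 → S2
read '0': S2 → S1
read '0': S1 → S3
read '1': S3 → S1
read '0': S1 → S3
read '1': S3 → S1
read '1': S1 → S6
read '1': S6 → S5
read '1': S5 → S0
read '1': S0 → S2
read '0': S2 → S1
read '0': S1 → S3
read '1': S3 → S1
read '1': S1 → S6
read '1': S6 → S5
read '0': S5 → S0
read '1': S0 → S2
read '0': S2 → S1
read '0': S1 → S3
read '0': S3 → S4
read '1': S4 → S1
End state S1 is not accepting.

No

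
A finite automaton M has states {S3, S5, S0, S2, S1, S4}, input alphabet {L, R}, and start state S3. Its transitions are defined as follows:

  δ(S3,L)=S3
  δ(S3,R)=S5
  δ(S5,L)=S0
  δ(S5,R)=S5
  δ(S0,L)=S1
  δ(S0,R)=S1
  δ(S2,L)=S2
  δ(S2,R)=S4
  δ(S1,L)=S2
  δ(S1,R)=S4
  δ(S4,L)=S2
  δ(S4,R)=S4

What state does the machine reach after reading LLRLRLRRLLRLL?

S3 → S3 → S3 → S5 → S0 → S1 → S2 → S4 → S4 → S2 → S2 → S4 → S2 → S2

S2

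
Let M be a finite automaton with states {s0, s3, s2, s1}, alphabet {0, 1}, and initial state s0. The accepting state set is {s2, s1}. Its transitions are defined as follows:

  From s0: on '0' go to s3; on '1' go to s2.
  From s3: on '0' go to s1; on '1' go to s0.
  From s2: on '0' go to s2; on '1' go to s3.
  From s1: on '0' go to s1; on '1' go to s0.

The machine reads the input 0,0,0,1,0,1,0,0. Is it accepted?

Trace: s0 -0-> s3 -0-> s1 -0-> s1 -1-> s0 -0-> s3 -1-> s0 -0-> s3 -0-> s1
End state s1 is accepting.

Yes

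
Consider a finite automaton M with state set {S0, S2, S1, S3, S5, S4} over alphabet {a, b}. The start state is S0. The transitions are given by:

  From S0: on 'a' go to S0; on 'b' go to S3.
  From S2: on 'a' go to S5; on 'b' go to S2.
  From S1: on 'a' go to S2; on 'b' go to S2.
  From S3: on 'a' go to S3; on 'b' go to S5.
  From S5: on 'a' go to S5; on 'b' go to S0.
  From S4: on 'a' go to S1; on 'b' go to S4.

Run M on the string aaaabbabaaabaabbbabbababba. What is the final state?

S0 → S0 → S0 → S0 → S0 → S3 → S5 → S5 → S0 → S0 → S0 → S0 → S3 → S3 → S3 → S5 → S0 → S3 → S3 → S5 → S0 → S0 → S3 → S3 → S5 → S0 → S0

S0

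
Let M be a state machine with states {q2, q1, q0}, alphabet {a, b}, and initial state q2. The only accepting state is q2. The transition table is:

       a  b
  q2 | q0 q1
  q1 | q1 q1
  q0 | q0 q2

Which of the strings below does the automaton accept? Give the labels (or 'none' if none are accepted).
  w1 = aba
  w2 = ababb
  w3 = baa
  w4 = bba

w1: q2 → q0 → q2 → q0  → end q0, rejected
w2: q2 → q0 → q2 → q0 → q2 → q1  → end q1, rejected
w3: q2 → q1 → q1 → q1  → end q1, rejected
w4: q2 → q1 → q1 → q1  → end q1, rejected

none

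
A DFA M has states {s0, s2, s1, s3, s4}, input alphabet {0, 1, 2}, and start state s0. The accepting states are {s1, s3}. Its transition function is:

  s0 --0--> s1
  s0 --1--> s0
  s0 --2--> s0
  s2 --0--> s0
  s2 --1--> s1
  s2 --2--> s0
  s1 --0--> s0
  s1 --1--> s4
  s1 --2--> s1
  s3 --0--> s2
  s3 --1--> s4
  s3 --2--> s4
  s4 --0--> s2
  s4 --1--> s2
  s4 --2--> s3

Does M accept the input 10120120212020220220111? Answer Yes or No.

Trace: s0 -1-> s0 -0-> s1 -1-> s4 -2-> s3 -0-> s2 -1-> s1 -2-> s1 -0-> s0 -2-> s0 -1-> s0 -2-> s0 -0-> s1 -2-> s1 -0-> s0 -2-> s0 -2-> s0 -0-> s1 -2-> s1 -2-> s1 -0-> s0 -1-> s0 -1-> s0 -1-> s0
End state s0 is not accepting.

No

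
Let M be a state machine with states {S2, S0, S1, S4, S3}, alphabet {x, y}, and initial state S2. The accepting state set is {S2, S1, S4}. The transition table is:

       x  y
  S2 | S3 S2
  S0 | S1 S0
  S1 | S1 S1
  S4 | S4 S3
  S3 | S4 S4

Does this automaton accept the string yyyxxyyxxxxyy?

Yes

Trace: S2 -y-> S2 -y-> S2 -y-> S2 -x-> S3 -x-> S4 -y-> S3 -y-> S4 -x-> S4 -x-> S4 -x-> S4 -x-> S4 -y-> S3 -y-> S4
End state S4 is accepting.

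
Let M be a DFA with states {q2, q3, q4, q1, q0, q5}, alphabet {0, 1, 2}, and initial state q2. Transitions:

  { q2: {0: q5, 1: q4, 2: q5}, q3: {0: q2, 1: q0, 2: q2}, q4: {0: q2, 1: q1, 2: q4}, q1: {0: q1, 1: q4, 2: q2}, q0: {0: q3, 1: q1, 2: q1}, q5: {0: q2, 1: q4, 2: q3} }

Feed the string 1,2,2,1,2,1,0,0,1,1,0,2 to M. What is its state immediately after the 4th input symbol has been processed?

q1

Trace: q2 -1-> q4 -2-> q4 -2-> q4 -1-> q1
After 4 symbols: q1.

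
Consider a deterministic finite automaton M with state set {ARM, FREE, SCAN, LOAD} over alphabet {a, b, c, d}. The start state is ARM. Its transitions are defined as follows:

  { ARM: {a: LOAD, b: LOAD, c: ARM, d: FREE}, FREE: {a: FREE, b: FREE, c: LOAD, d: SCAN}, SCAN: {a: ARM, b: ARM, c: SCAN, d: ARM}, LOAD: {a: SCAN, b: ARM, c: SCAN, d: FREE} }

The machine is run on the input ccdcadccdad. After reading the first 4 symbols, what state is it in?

Trace: ARM -c-> ARM -c-> ARM -d-> FREE -c-> LOAD
After 4 symbols: LOAD.

LOAD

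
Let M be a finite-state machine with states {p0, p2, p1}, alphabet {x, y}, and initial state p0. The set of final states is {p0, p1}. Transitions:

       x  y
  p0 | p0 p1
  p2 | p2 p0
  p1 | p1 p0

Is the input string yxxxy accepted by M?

p0 → p1 → p1 → p1 → p1 → p0
End state p0 is accepting.

Yes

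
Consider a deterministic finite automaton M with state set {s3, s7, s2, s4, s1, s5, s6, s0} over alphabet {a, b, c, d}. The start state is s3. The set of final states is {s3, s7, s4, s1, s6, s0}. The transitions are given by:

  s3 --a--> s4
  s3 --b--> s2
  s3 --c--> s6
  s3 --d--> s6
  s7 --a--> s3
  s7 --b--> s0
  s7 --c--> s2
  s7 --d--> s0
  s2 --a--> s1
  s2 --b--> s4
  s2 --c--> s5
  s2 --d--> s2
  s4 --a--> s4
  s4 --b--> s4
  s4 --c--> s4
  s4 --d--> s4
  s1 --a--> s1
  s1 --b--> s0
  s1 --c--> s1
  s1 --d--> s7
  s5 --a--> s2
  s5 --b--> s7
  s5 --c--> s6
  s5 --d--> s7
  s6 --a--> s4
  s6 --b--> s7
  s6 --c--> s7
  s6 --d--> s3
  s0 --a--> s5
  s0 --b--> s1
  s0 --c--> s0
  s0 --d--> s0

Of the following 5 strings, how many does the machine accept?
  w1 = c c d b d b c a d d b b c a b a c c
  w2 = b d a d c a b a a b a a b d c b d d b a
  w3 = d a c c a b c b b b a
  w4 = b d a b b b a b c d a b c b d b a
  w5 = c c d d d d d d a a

3

w1: s3 → s6 → s7 → s0 → s1 → s7 → s0 → s0 → s5 → s7 → s0 → s1 → s0 → s0 → s5 → s7 → s3 → s6 → s7  → end s7, accepted
w2: s3 → s2 → s2 → s1 → s7 → s2 → s1 → s0 → s5 → s2 → s4 → s4 → s4 → s4 → s4 → s4 → s4 → s4 → s4 → s4 → s4  → end s4, accepted
w3: s3 → s6 → s4 → s4 → s4 → s4 → s4 → s4 → s4 → s4 → s4 → s4  → end s4, accepted
w4: s3 → s2 → s2 → s1 → s0 → s1 → s0 → s5 → s7 → s2 → s2 → s1 → s0 → s0 → s1 → s7 → s0 → s5  → end s5, rejected
w5: s3 → s6 → s7 → s0 → s0 → s0 → s0 → s0 → s0 → s5 → s2  → end s2, rejected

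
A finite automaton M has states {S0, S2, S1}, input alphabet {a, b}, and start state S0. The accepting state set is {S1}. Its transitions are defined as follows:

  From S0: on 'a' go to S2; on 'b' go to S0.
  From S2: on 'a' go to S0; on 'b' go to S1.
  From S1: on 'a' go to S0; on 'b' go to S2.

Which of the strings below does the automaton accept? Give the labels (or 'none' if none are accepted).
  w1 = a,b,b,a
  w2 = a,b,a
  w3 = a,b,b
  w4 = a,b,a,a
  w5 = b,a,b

w1: S0 → S2 → S1 → S2 → S0  → end S0, rejected
w2: S0 → S2 → S1 → S0  → end S0, rejected
w3: S0 → S2 → S1 → S2  → end S2, rejected
w4: S0 → S2 → S1 → S0 → S2  → end S2, rejected
w5: S0 → S0 → S2 → S1  → end S1, accepted

w5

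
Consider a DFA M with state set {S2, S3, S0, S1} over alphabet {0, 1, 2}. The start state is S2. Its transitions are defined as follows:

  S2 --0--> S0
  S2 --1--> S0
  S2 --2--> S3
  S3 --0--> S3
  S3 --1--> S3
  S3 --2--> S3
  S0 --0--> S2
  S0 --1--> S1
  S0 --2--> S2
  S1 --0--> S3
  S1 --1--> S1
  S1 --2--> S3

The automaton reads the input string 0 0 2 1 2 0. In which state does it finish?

S3

S2 → S0 → S2 → S3 → S3 → S3 → S3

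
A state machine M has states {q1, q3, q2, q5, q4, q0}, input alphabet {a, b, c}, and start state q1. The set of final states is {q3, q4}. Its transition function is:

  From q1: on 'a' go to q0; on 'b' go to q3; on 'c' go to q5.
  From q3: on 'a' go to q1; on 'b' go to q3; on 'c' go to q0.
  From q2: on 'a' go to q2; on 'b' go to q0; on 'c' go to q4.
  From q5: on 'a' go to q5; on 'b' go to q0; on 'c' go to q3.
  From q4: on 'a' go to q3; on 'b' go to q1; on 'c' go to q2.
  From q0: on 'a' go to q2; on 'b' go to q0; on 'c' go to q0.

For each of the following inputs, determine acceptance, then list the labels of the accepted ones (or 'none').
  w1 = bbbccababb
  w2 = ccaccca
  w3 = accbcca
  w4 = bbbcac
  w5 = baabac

w1: q1 → q3 → q3 → q3 → q0 → q0 → q2 → q0 → q2 → q0 → q0  → end q0, rejected
w2: q1 → q5 → q3 → q1 → q5 → q3 → q0 → q2  → end q2, rejected
w3: q1 → q0 → q0 → q0 → q0 → q0 → q0 → q2  → end q2, rejected
w4: q1 → q3 → q3 → q3 → q0 → q2 → q4  → end q4, accepted
w5: q1 → q3 → q1 → q0 → q0 → q2 → q4  → end q4, accepted

w4, w5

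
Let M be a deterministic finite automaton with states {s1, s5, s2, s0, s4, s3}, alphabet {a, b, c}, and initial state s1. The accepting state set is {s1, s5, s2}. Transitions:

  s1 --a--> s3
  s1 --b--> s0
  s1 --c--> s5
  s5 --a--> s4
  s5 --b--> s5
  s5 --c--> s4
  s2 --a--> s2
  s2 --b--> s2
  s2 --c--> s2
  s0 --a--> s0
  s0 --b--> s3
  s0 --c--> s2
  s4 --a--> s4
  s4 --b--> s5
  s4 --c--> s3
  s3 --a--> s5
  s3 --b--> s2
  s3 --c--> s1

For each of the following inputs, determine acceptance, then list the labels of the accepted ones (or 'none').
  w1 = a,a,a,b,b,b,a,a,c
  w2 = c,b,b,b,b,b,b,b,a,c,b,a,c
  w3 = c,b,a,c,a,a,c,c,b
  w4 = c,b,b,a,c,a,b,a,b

w2, w4

w1:
  start at s1
  read 'a': s1 → s3
  read 'a': s3 → s5
  read 'a': s5 → s4
  read 'b': s4 → s5
  read 'b': s5 → s5
  read 'b': s5 → s5
  read 'a': s5 → s4
  read 'a': s4 → s4
  read 'c': s4 → s3
  end s3, rejected
w2:
  start at s1
  read 'c': s1 → s5
  read 'b': s5 → s5
  read 'b': s5 → s5
  read 'b': s5 → s5
  read 'b': s5 → s5
  read 'b': s5 → s5
  read 'b': s5 → s5
  read 'b': s5 → s5
  read 'a': s5 → s4
  read 'c': s4 → s3
  read 'b': s3 → s2
  read 'a': s2 → s2
  read 'c': s2 → s2
  end s2, accepted
w3:
  start at s1
  read 'c': s1 → s5
  read 'b': s5 → s5
  read 'a': s5 → s4
  read 'c': s4 → s3
  read 'a': s3 → s5
  read 'a': s5 → s4
  read 'c': s4 → s3
  read 'c': s3 → s1
  read 'b': s1 → s0
  end s0, rejected
w4:
  start at s1
  read 'c': s1 → s5
  read 'b': s5 → s5
  read 'b': s5 → s5
  read 'a': s5 → s4
  read 'c': s4 → s3
  read 'a': s3 → s5
  read 'b': s5 → s5
  read 'a': s5 → s4
  read 'b': s4 → s5
  end s5, accepted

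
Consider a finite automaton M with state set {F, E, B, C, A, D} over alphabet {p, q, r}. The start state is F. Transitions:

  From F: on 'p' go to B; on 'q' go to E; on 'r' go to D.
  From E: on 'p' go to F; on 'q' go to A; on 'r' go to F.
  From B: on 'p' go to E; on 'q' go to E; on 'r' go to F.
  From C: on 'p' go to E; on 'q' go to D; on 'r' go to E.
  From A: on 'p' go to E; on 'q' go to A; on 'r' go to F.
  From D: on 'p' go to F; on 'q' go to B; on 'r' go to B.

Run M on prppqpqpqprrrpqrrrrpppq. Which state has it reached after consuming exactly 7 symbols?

A

F → B → F → B → E → A → E → A
After 7 symbols: A.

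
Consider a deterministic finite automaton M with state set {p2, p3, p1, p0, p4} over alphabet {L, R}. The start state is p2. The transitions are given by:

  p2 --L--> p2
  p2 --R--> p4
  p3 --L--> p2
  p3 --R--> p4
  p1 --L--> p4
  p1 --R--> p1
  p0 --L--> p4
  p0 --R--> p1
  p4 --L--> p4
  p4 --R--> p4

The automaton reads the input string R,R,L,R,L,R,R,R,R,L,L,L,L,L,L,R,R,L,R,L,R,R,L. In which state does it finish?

p4

p2 → p4 → p4 → p4 → p4 → p4 → p4 → p4 → p4 → p4 → p4 → p4 → p4 → p4 → p4 → p4 → p4 → p4 → p4 → p4 → p4 → p4 → p4 → p4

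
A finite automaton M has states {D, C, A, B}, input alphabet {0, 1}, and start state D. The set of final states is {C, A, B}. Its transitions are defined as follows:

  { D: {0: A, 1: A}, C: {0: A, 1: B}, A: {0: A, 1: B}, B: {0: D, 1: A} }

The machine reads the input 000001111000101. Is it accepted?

start at D
read '0': D → A
read '0': A → A
read '0': A → A
read '0': A → A
read '0': A → A
read '1': A → B
read '1': B → A
read '1': A → B
read '1': B → A
read '0': A → A
read '0': A → A
read '0': A → A
read '1': A → B
read '0': B → D
read '1': D → A
End state A is accepting.

Yes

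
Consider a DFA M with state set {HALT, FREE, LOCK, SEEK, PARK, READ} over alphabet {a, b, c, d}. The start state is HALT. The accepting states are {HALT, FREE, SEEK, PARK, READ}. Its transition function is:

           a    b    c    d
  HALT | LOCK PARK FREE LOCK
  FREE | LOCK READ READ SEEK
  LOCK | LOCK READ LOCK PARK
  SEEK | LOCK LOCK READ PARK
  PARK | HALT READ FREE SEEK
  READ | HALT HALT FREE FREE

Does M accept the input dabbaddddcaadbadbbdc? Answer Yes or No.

Trace: HALT -d-> LOCK -a-> LOCK -b-> READ -b-> HALT -a-> LOCK -d-> PARK -d-> SEEK -d-> PARK -d-> SEEK -c-> READ -a-> HALT -a-> LOCK -d-> PARK -b-> READ -a-> HALT -d-> LOCK -b-> READ -b-> HALT -d-> LOCK -c-> LOCK
End state LOCK is not accepting.

No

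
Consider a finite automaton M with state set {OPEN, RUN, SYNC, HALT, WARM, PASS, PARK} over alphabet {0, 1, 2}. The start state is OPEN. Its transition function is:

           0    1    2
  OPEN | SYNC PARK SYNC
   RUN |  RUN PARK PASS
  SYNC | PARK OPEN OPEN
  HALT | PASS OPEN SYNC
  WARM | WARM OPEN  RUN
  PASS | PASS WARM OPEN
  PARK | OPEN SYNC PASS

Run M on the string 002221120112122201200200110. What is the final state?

SYNC

OPEN → SYNC → PARK → PASS → OPEN → SYNC → OPEN → PARK → PASS → PASS → WARM → OPEN → SYNC → OPEN → SYNC → OPEN → SYNC → PARK → SYNC → OPEN → SYNC → PARK → PASS → PASS → PASS → WARM → OPEN → SYNC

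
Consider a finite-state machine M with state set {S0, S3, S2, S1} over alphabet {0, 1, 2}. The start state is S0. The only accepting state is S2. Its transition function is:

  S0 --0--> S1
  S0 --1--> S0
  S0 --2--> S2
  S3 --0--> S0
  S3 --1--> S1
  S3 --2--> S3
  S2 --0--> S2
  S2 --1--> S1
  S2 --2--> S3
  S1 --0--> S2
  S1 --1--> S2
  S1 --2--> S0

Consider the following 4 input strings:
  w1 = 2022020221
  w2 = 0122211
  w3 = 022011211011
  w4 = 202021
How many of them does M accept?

w1: Trace: S0 -2-> S2 -0-> S2 -2-> S3 -2-> S3 -0-> S0 -2-> S2 -0-> S2 -2-> S3 -2-> S3 -1-> S1  → end S1, rejected
w2: Trace: S0 -0-> S1 -1-> S2 -2-> S3 -2-> S3 -2-> S3 -1-> S1 -1-> S2  → end S2, accepted
w3: Trace: S0 -0-> S1 -2-> S0 -2-> S2 -0-> S2 -1-> S1 -1-> S2 -2-> S3 -1-> S1 -1-> S2 -0-> S2 -1-> S1 -1-> S2  → end S2, accepted
w4: Trace: S0 -2-> S2 -0-> S2 -2-> S3 -0-> S0 -2-> S2 -1-> S1  → end S1, rejected

2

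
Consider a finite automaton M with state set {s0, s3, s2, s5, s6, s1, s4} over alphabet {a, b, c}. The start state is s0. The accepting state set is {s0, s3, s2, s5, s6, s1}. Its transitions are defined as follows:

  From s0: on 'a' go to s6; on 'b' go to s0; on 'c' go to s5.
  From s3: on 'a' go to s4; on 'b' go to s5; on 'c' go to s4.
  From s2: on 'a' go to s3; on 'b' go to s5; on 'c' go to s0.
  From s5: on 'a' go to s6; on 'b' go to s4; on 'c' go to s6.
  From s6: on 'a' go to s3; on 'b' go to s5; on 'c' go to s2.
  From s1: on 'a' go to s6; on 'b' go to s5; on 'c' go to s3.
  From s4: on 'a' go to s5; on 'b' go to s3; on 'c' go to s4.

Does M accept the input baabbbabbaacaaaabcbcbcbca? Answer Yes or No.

Yes

s0 → s0 → s6 → s3 → s5 → s4 → s3 → s4 → s3 → s5 → s6 → s3 → s4 → s5 → s6 → s3 → s4 → s3 → s4 → s3 → s4 → s3 → s4 → s3 → s4 → s5
End state s5 is accepting.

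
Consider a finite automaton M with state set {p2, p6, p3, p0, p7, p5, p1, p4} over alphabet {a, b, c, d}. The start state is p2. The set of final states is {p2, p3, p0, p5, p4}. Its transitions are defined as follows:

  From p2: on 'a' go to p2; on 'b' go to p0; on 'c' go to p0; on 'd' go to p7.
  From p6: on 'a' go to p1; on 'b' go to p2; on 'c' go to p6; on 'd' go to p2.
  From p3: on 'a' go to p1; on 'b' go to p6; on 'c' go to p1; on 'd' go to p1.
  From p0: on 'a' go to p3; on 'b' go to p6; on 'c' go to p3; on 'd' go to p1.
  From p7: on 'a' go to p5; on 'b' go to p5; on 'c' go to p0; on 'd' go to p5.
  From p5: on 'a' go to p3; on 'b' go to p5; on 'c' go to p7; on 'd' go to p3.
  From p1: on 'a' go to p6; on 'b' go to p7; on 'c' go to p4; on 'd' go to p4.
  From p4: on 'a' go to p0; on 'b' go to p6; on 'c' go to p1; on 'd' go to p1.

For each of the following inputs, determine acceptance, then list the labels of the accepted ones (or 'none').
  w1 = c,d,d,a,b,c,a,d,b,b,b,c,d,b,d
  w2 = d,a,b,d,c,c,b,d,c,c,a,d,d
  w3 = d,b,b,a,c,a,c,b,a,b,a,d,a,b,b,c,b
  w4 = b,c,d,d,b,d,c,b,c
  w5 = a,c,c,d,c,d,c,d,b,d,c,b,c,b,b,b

w1, w5

w1: p2 → p0 → p1 → p4 → p0 → p6 → p6 → p1 → p4 → p6 → p2 → p0 → p3 → p1 → p7 → p5  → end p5, accepted
w2: p2 → p7 → p5 → p5 → p3 → p1 → p4 → p6 → p2 → p0 → p3 → p1 → p4 → p1  → end p1, rejected
w3: p2 → p7 → p5 → p5 → p3 → p1 → p6 → p6 → p2 → p2 → p0 → p3 → p1 → p6 → p2 → p0 → p3 → p6  → end p6, rejected
w4: p2 → p0 → p3 → p1 → p4 → p6 → p2 → p0 → p6 → p6  → end p6, rejected
w5: p2 → p2 → p0 → p3 → p1 → p4 → p1 → p4 → p1 → p7 → p5 → p7 → p5 → p7 → p5 → p5 → p5  → end p5, accepted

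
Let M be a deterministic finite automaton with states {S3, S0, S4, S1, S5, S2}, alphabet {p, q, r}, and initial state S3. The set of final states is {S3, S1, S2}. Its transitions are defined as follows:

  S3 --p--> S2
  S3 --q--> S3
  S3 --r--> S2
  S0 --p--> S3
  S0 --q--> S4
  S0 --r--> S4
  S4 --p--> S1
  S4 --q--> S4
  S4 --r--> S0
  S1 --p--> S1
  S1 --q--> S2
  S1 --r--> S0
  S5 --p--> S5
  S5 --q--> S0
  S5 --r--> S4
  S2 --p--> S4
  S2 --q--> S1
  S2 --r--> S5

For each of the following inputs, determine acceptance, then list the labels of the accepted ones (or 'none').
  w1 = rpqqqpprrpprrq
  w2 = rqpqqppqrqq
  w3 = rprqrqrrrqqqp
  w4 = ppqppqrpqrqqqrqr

w3

w1:
  start at S3
  read 'r': S3 → S2
  read 'p': S2 → S4
  read 'q': S4 → S4
  read 'q': S4 → S4
  read 'q': S4 → S4
  read 'p': S4 → S1
  read 'p': S1 → S1
  read 'r': S1 → S0
  read 'r': S0 → S4
  read 'p': S4 → S1
  read 'p': S1 → S1
  read 'r': S1 → S0
  read 'r': S0 → S4
  read 'q': S4 → S4
  end S4, rejected
w2:
  start at S3
  read 'r': S3 → S2
  read 'q': S2 → S1
  read 'p': S1 → S1
  read 'q': S1 → S2
  read 'q': S2 → S1
  read 'p': S1 → S1
  read 'p': S1 → S1
  read 'q': S1 → S2
  read 'r': S2 → S5
  read 'q': S5 → S0
  read 'q': S0 → S4
  end S4, rejected
w3:
  start at S3
  read 'r': S3 → S2
  read 'p': S2 → S4
  read 'r': S4 → S0
  read 'q': S0 → S4
  read 'r': S4 → S0
  read 'q': S0 → S4
  read 'r': S4 → S0
  read 'r': S0 → S4
  read 'r': S4 → S0
  read 'q': S0 → S4
  read 'q': S4 → S4
  read 'q': S4 → S4
  read 'p': S4 → S1
  end S1, accepted
w4:
  start at S3
  read 'p': S3 → S2
  read 'p': S2 → S4
  read 'q': S4 → S4
  read 'p': S4 → S1
  read 'p': S1 → S1
  read 'q': S1 → S2
  read 'r': S2 → S5
  read 'p': S5 → S5
  read 'q': S5 → S0
  read 'r': S0 → S4
  read 'q': S4 → S4
  read 'q': S4 → S4
  read 'q': S4 → S4
  read 'r': S4 → S0
  read 'q': S0 → S4
  read 'r': S4 → S0
  end S0, rejected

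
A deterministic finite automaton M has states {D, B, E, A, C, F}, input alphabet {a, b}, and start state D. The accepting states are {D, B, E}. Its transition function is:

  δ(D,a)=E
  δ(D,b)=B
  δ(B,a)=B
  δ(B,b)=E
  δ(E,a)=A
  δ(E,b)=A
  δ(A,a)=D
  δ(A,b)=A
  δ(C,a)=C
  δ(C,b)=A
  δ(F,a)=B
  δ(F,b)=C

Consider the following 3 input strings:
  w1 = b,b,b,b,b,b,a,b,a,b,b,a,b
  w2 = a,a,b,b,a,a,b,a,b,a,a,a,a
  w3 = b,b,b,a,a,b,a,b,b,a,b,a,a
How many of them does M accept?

w1: D → B → E → A → A → A → A → D → B → B → E → A → D → B  → end B, accepted
w2: D → E → A → A → A → D → E → A → D → B → B → B → B → B  → end B, accepted
w3: D → B → E → A → D → E → A → D → B → E → A → A → D → E  → end E, accepted

3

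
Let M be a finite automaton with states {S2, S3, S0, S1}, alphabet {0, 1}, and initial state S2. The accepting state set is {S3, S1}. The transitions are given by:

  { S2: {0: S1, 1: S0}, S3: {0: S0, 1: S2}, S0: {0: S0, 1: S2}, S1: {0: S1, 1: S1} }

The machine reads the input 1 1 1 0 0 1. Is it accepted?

S2 → S0 → S2 → S0 → S0 → S0 → S2
End state S2 is not accepting.

No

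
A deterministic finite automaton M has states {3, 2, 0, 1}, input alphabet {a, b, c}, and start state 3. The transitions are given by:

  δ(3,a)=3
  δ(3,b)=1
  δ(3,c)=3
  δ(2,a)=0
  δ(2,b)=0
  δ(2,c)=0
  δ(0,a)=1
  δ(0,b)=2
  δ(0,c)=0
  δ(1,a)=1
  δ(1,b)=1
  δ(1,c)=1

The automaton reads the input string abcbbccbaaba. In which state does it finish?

start at 3
read 'a': 3 → 3
read 'b': 3 → 1
read 'c': 1 → 1
read 'b': 1 → 1
read 'b': 1 → 1
read 'c': 1 → 1
read 'c': 1 → 1
read 'b': 1 → 1
read 'a': 1 → 1
read 'a': 1 → 1
read 'b': 1 → 1
read 'a': 1 → 1

1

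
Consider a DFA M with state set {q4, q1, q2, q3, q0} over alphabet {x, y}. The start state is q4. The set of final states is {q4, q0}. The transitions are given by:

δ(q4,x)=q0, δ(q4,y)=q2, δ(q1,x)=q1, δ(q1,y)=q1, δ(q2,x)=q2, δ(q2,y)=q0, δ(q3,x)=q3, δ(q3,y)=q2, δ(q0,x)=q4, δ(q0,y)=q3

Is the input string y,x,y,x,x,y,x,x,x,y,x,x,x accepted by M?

q4 → q2 → q2 → q0 → q4 → q0 → q3 → q3 → q3 → q3 → q2 → q2 → q2 → q2
End state q2 is not accepting.

No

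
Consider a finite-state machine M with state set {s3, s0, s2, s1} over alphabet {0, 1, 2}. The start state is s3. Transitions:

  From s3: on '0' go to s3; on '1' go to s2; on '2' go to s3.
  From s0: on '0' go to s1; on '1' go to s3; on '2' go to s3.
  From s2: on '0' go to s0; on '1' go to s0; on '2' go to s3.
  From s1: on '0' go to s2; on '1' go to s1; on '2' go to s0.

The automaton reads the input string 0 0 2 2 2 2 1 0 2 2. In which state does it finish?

start at s3
read '0': s3 → s3
read '0': s3 → s3
read '2': s3 → s3
read '2': s3 → s3
read '2': s3 → s3
read '2': s3 → s3
read '1': s3 → s2
read '0': s2 → s0
read '2': s0 → s3
read '2': s3 → s3

s3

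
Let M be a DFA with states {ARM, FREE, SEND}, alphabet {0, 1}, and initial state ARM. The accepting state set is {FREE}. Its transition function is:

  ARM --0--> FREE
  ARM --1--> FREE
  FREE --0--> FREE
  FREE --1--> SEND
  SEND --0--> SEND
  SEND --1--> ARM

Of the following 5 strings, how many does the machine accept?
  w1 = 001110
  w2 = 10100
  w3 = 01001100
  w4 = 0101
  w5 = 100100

w1: ARM → FREE → FREE → SEND → ARM → FREE → FREE  → end FREE, accepted
w2: ARM → FREE → FREE → SEND → SEND → SEND  → end SEND, rejected
w3: ARM → FREE → SEND → SEND → SEND → ARM → FREE → FREE → FREE  → end FREE, accepted
w4: ARM → FREE → SEND → SEND → ARM  → end ARM, rejected
w5: ARM → FREE → FREE → FREE → SEND → SEND → SEND  → end SEND, rejected

2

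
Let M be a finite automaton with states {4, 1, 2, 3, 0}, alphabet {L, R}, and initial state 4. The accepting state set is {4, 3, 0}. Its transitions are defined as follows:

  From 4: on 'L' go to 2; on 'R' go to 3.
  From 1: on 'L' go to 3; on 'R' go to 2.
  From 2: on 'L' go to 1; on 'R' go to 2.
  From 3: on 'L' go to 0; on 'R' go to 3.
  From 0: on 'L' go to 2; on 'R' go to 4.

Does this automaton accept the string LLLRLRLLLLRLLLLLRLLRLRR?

start at 4
read 'L': 4 → 2
read 'L': 2 → 1
read 'L': 1 → 3
read 'R': 3 → 3
read 'L': 3 → 0
read 'R': 0 → 4
read 'L': 4 → 2
read 'L': 2 → 1
read 'L': 1 → 3
read 'L': 3 → 0
read 'R': 0 → 4
read 'L': 4 → 2
read 'L': 2 → 1
read 'L': 1 → 3
read 'L': 3 → 0
read 'L': 0 → 2
read 'R': 2 → 2
read 'L': 2 → 1
read 'L': 1 → 3
read 'R': 3 → 3
read 'L': 3 → 0
read 'R': 0 → 4
read 'R': 4 → 3
End state 3 is accepting.

Yes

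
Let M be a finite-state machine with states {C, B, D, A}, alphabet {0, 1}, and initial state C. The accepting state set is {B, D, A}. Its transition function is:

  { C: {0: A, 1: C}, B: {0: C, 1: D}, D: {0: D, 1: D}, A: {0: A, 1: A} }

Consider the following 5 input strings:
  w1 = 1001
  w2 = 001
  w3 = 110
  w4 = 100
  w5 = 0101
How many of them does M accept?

5

w1:
  start at C
  read '1': C → C
  read '0': C → A
  read '0': A → A
  read '1': A → A
  end A, accepted
w2:
  start at C
  read '0': C → A
  read '0': A → A
  read '1': A → A
  end A, accepted
w3:
  start at C
  read '1': C → C
  read '1': C → C
  read '0': C → A
  end A, accepted
w4:
  start at C
  read '1': C → C
  read '0': C → A
  read '0': A → A
  end A, accepted
w5:
  start at C
  read '0': C → A
  read '1': A → A
  read '0': A → A
  read '1': A → A
  end A, accepted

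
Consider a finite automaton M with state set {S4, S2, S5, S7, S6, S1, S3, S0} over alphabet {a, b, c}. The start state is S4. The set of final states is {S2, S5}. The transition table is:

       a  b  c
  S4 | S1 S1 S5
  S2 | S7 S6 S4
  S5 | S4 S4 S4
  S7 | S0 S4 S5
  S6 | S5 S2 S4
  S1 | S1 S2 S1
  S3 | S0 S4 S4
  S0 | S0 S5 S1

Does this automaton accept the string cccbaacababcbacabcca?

No

S4 → S5 → S4 → S5 → S4 → S1 → S1 → S1 → S1 → S2 → S7 → S4 → S5 → S4 → S1 → S1 → S1 → S2 → S4 → S5 → S4
End state S4 is not accepting.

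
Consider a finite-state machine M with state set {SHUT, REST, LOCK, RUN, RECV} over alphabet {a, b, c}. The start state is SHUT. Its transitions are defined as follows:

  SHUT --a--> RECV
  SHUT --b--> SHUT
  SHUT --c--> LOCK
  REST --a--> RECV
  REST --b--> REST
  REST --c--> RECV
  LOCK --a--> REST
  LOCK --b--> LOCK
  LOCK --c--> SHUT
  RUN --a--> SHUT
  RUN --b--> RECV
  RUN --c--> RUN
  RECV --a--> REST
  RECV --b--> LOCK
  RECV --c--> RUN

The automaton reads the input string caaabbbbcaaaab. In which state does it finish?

LOCK

SHUT → LOCK → REST → RECV → REST → REST → REST → REST → REST → RECV → REST → RECV → REST → RECV → LOCK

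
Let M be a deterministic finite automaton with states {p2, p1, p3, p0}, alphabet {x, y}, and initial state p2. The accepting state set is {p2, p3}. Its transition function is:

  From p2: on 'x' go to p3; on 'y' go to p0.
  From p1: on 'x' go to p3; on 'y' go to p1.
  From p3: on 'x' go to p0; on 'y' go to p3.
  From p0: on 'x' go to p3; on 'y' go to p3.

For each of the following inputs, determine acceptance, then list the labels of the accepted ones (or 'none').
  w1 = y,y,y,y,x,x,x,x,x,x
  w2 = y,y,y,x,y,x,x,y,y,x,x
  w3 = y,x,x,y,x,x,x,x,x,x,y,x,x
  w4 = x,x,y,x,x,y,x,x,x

w1: Trace: p2 -y-> p0 -y-> p3 -y-> p3 -y-> p3 -x-> p0 -x-> p3 -x-> p0 -x-> p3 -x-> p0 -x-> p3  → end p3, accepted
w2: Trace: p2 -y-> p0 -y-> p3 -y-> p3 -x-> p0 -y-> p3 -x-> p0 -x-> p3 -y-> p3 -y-> p3 -x-> p0 -x-> p3  → end p3, accepted
w3: Trace: p2 -y-> p0 -x-> p3 -x-> p0 -y-> p3 -x-> p0 -x-> p3 -x-> p0 -x-> p3 -x-> p0 -x-> p3 -y-> p3 -x-> p0 -x-> p3  → end p3, accepted
w4: Trace: p2 -x-> p3 -x-> p0 -y-> p3 -x-> p0 -x-> p3 -y-> p3 -x-> p0 -x-> p3 -x-> p0  → end p0, rejected

w1, w2, w3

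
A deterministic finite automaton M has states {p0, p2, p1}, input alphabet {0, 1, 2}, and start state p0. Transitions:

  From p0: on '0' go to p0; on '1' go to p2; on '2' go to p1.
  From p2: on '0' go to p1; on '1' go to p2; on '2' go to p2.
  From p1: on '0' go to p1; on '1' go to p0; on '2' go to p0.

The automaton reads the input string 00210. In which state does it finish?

p0 → p0 → p0 → p1 → p0 → p0

p0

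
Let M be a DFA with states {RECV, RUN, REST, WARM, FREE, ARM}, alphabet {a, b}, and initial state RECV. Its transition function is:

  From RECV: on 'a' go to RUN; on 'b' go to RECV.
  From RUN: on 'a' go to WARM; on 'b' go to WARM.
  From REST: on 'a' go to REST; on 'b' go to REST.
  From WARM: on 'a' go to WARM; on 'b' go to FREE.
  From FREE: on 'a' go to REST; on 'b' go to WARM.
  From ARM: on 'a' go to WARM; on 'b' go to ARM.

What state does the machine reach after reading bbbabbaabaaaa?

REST

Trace: RECV -b-> RECV -b-> RECV -b-> RECV -a-> RUN -b-> WARM -b-> FREE -a-> REST -a-> REST -b-> REST -a-> REST -a-> REST -a-> REST -a-> REST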